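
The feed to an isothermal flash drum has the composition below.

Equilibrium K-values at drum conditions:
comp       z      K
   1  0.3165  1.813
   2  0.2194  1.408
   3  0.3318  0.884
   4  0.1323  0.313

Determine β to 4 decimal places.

β = 0.7466

Let β = V/F and solve Σ zᵢ(Kᵢ−1)/(1+β(Kᵢ−1)) = 0.
Check two-phase: ΣzᵢKᵢ = 1.2175 > 1 and Σzᵢ/Kᵢ = 1.1284 > 1, so g(0) = 0.2175 > 0 and g(1) = -0.1284 < 0.
Newton–Raphson from β = 0.58:
  β = 0.5800: g = 0.05489, g' = -0.2982 → β = 0.7641
  β = 0.7641: g = -0.00658, g' = -0.3828 → β = 0.7469
  β = 0.7469: g = -0.00010, g' = -0.3712 → β = 0.7466
Converged at β = 0.7466.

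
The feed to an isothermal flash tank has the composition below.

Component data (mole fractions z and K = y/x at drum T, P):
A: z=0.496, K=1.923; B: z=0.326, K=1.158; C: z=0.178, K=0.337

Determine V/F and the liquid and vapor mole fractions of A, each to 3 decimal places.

Newton–Raphson from V/F = 0.5:
  V/F = 0.500: g = 0.1844, g' = -0.380 → V/F = 0.986
  V/F = 0.986: g = -0.0562, g' = -0.773 → V/F = 0.913
  V/F = 0.913: g = -0.0055, g' = -0.633 → V/F = 0.904
Converged at V/F = 0.904.
Compositions from xᵢ = zᵢ/(1+V/F(Kᵢ−1)), yᵢ = Kᵢxᵢ:
  A: x = 0.270, y = 0.520
  B: x = 0.285, y = 0.330
  C: x = 0.444, y = 0.150

V/F = 0.904, x_A = 0.270, y_A = 0.520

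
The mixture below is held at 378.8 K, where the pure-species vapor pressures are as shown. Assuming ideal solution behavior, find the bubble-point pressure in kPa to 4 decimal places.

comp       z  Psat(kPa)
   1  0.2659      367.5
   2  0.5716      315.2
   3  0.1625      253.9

Pbub = 319.1453 kPa

At the bubble point ψ → 0, so ΣzᵢKᵢ = 1 with Kᵢ = Pᵢˢᵃᵗ/P ⇒ P = ΣzᵢPᵢˢᵃᵗ.
P = 0.2659·367.5 + 0.5716·315.2 + 0.1625·253.9 = 319.1453 kPa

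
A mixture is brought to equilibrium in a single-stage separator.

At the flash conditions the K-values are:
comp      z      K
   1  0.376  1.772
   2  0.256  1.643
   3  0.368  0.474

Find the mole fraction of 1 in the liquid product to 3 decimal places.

x_1 = 0.245

Iterate (Newton) starting at ψ = 0.5:
  ψ = 0.500: g = 0.0713, g' = -0.365 → ψ = 0.696
  ψ = 0.696: g = -0.0027, g' = -0.399 → ψ = 0.689
Converged at ψ = 0.689.
Compositions from xᵢ = zᵢ/(1+ψ(Kᵢ−1)), yᵢ = Kᵢxᵢ:
  1: x = 0.245, y = 0.435
  2: x = 0.177, y = 0.291
  3: x = 0.577, y = 0.274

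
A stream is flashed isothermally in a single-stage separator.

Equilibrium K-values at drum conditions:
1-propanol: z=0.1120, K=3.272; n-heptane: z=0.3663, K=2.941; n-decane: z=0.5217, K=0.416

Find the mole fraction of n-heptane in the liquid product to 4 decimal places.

x_n-heptane = 0.1755

Material balance + equilibrium reduce to Σ zᵢ(Kᵢ−1)/(1+ψ(Kᵢ−1)) = 0.
g(0) = ΣzᵢKᵢ − 1 = 0.6608 and g(1) = 1 − Σzᵢ/Kᵢ = -0.4129, so a root lies in (0, 1).
Newton iteration, ψ⁰ = 0.5:
  ψ = 0.5000: g = 0.04962, g' = -0.8371 → ψ = 0.5593
  ψ = 0.5593: g = 0.00053, g' = -0.8218 → ψ = 0.5599
Converged at ψ = 0.5599.
Compositions from xᵢ = zᵢ/(1+ψ(Kᵢ−1)), yᵢ = Kᵢxᵢ:
  1-propanol: x = 0.0493, y = 0.1613
  n-heptane: x = 0.1755, y = 0.5162
  n-decane: x = 0.7752, y = 0.3225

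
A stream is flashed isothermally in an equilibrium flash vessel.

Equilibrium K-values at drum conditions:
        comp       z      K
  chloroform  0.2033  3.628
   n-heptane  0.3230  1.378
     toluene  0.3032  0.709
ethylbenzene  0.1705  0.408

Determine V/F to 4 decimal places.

V/F = 0.7037

Iterate (Newton) starting at V/F = 0.5:
  V/F = 0.5000: g = 0.08694, g' = -0.4506 → V/F = 0.6930
  V/F = 0.6930: g = 0.00448, g' = -0.4175 → V/F = 0.7037
Converged at V/F = 0.7037.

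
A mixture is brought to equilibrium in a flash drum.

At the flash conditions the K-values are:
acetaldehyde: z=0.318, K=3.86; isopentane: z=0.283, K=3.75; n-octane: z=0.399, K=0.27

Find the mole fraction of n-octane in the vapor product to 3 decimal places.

y_n-octane = 0.214

Iterate (Newton) starting at β = 0.44:
  β = 0.440: g = 0.3258, g' = -1.410 → β = 0.671
  β = 0.671: g = 0.0140, g' = -1.387 → β = 0.681
Converged at β = 0.681.
Compositions from xᵢ = zᵢ/(1+β(Kᵢ−1)), yᵢ = Kᵢxᵢ:
  acetaldehyde: x = 0.108, y = 0.416
  isopentane: x = 0.098, y = 0.369
  n-octane: x = 0.794, y = 0.214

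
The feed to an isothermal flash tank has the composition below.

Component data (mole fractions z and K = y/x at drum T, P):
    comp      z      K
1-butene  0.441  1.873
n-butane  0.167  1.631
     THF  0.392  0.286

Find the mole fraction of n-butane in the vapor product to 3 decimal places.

y_n-butane = 0.222

Material balance + equilibrium reduce to Σ zᵢ(Kᵢ−1)/(1+ψ(Kᵢ−1)) = 0.
g(0) = ΣzᵢKᵢ − 1 = 0.210 and g(1) = 1 − Σzᵢ/Kᵢ = -0.708, so a root lies in (0, 1).
Newton–Raphson from ψ = 0.5:
  ψ = 0.500: g = -0.0872, g' = -0.685 → ψ = 0.373
  ψ = 0.373: g = -0.0056, g' = -0.606 → ψ = 0.363
Converged at ψ = 0.363.
Compositions from xᵢ = zᵢ/(1+ψ(Kᵢ−1)), yᵢ = Kᵢxᵢ:
  1-butene: x = 0.335, y = 0.627
  n-butane: x = 0.136, y = 0.222
  THF: x = 0.529, y = 0.151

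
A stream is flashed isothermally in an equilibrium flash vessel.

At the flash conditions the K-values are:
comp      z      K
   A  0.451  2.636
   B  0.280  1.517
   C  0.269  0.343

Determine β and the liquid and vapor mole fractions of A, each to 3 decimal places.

Material balance + equilibrium reduce to Σ zᵢ(Kᵢ−1)/(1+β(Kᵢ−1)) = 0.
Feasibility: ΣzᵢKᵢ = 1.706, Σzᵢ/Kᵢ = 1.140 — both > 1, two phases present.
Newton–Raphson from β = 0.52:
  β = 0.520: g = 0.2443, g' = -0.667 → β = 0.886
  β = 0.886: g = -0.0228, g' = -0.902 → β = 0.861
Converged at β = 0.861.
Compositions from xᵢ = zᵢ/(1+β(Kᵢ−1)), yᵢ = Kᵢxᵢ:
  A: x = 0.187, y = 0.494
  B: x = 0.194, y = 0.294
  C: x = 0.619, y = 0.212

β = 0.861, x_A = 0.187, y_A = 0.494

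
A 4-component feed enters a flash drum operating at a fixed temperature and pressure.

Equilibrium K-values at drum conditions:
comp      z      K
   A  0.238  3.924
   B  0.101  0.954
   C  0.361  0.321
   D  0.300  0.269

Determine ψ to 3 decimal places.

Newton iteration, ψ⁰ = 0.51:
  ψ = 0.510: g = -0.4500, g' = -1.125 → ψ = 0.110
  ψ = 0.110: g = 0.0185, g' = -1.549 → ψ = 0.122
Converged at ψ = 0.122.

ψ = 0.122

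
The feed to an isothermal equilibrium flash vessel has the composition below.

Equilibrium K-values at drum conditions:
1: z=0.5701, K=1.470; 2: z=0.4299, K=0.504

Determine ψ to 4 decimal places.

ψ = 0.2347

Material balance + equilibrium reduce to Σ zᵢ(Kᵢ−1)/(1+ψ(Kᵢ−1)) = 0.
Feasibility: ΣzᵢKᵢ = 1.0547, Σzᵢ/Kᵢ = 1.2408 — both > 1, two phases present.
Binary case is linear: z₁(K₁−1)(1+ψ(K₂−1)) + z₂(K₂−1)(1+ψ(K₁−1)) = 0
⇒ ψ = [z₁(K₁−1)+z₂(K₂−1)] / [−(K₁−1)(K₂−1)] = 0.05472/0.23312 = 0.2347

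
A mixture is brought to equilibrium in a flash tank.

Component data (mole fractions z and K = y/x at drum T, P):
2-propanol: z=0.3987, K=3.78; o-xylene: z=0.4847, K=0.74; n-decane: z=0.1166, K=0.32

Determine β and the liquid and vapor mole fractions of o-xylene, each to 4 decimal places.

β = 0.8177, x_o-xylene = 0.6156, y_o-xylene = 0.4555

Rachford–Rice: g(β) = Σ zᵢ(Kᵢ−1)/(1+β(Kᵢ−1)) = 0.
g(0) = ΣzᵢKᵢ − 1 = 0.9031 and g(1) = 1 − Σzᵢ/Kᵢ = -0.1249, so a root lies in (0, 1).
Iterate (Newton) starting at β = 0.5:
  β = 0.5000: g = 0.19877, g' = -0.7065 → β = 0.7814
  β = 0.7814: g = 0.02209, g' = -0.6033 → β = 0.8180
  β = 0.8180: g = -0.00018, g' = -0.6141 → β = 0.8177
Converged at β = 0.8177.
Compositions from xᵢ = zᵢ/(1+β(Kᵢ−1)), yᵢ = Kᵢxᵢ:
  2-propanol: x = 0.1218, y = 0.4604
  o-xylene: x = 0.6156, y = 0.4555
  n-decane: x = 0.2626, y = 0.0840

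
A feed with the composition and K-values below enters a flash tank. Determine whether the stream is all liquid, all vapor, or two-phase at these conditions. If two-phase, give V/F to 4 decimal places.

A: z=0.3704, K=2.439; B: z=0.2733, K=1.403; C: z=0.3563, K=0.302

ΣzᵢKᵢ = 1.3944; Σzᵢ/Kᵢ = 1.5265.
Both exceed 1, so a two-phase solution exists.
Iterate (Newton) starting at ψ = 0.5:
  ψ = 0.5000: g = 0.01962, g' = -0.6998 → ψ = 0.5280
  ψ = 0.5280: g = -0.00018, g' = -0.7132 → ψ = 0.5278
Converged at ψ = 0.5278.

two-phase, V/F = 0.5278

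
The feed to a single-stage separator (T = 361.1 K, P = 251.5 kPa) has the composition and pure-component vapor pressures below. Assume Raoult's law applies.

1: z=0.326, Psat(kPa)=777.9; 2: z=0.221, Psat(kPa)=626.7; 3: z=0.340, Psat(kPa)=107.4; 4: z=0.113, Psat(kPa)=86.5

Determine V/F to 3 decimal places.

V/F = 0.671

Raoult's law: Kᵢ = Pᵢˢᵃᵗ/P = Pᵢˢᵃᵗ/251.5.
  K_1 = 777.9/251.5 = 3.09304, K_2 = 626.7/251.5 = 2.49185, K_3 = 107.4/251.5 = 0.42704, K_4 = 86.5/251.5 = 0.34394
Material balance + equilibrium reduce to Σ zᵢ(Kᵢ−1)/(1+V/F(Kᵢ−1)) = 0.
Check two-phase: ΣzᵢKᵢ = 1.743 > 1 and Σzᵢ/Kᵢ = 1.319 > 1, so g(0) = 0.743 > 0 and g(1) = -0.319 < 0.
Newton–Raphson from V/F = 0.3:
  V/F = 0.300: g = 0.3194, g' = -1.012 → V/F = 0.616
  V/F = 0.616: g = 0.0447, g' = -0.810 → V/F = 0.671
Converged at V/F = 0.671.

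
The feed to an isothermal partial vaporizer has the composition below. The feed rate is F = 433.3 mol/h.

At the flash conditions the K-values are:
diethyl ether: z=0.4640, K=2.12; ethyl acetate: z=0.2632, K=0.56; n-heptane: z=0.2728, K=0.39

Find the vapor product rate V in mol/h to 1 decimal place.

Rachford–Rice: g(V/F) = Σ zᵢ(Kᵢ−1)/(1+V/F(Kᵢ−1)) = 0.
Feasibility: ΣzᵢKᵢ = 1.2375, Σzᵢ/Kᵢ = 1.3884 — both > 1, two phases present.
Iterate (Newton) starting at V/F = 0.48:
  V/F = 0.4800: g = -0.04414, g' = -0.5310 → V/F = 0.3969
  V/F = 0.3969: g = -0.00011, g' = -0.5305 → V/F = 0.3967
Converged at V/F = 0.3967.
Then V = V/F·F = 0.3967·433.3 = 171.9 mol/h and L = F − V = 261.4 mol/h.

V = 171.9 mol/h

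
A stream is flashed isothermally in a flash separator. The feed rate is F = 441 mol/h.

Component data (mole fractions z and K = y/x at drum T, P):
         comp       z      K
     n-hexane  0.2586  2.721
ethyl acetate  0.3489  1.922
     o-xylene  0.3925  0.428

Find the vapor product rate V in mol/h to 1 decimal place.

Rachford–Rice: g(β) = Σ zᵢ(Kᵢ−1)/(1+β(Kᵢ−1)) = 0.
g(0) = ΣzᵢKᵢ − 1 = 0.5422 and g(1) = 1 − Σzᵢ/Kᵢ = -0.1936, so a root lies in (0, 1).
Iterate (Newton) starting at β = 0.52:
  β = 0.5200: g = 0.13274, g' = -0.6090 → β = 0.7380
  β = 0.7380: g = -0.00102, g' = -0.6382 → β = 0.7364
Converged at β = 0.7364.
Then V = β·F = 0.7364·441 = 324.7 mol/h and L = F − V = 116.3 mol/h.

V = 324.7 mol/h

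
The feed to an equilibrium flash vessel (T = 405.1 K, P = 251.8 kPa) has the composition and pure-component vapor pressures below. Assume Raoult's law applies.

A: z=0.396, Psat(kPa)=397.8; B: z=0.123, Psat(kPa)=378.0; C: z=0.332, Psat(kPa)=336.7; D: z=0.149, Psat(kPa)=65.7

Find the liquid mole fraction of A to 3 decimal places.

Raoult's law: Kᵢ = Pᵢˢᵃᵗ/P = Pᵢˢᵃᵗ/251.8.
  K_A = 397.8/251.8 = 1.57983, K_B = 378.0/251.8 = 1.50119, K_C = 336.7/251.8 = 1.33717, K_D = 65.7/251.8 = 0.26092
Rachford–Rice: g(β) = Σ zᵢ(Kᵢ−1)/(1+β(Kᵢ−1)) = 0.
g(0) = ΣzᵢKᵢ − 1 = 0.293 and g(1) = 1 − Σzᵢ/Kᵢ = -0.152, so a root lies in (0, 1).
Newton iteration, β⁰ = 0.32:
  β = 0.320: g = 0.2036, g' = -0.288 → β = 1.000
  β = 1.000: g = -0.1519, g' = -1.284 → β = 0.882
  β = 0.882: g = -0.0351, g' = -0.766 → β = 0.836
  β = 0.836: g = -0.0026, g' = -0.656 → β = 0.832
Converged at β = 0.832.
Compositions from xᵢ = zᵢ/(1+β(Kᵢ−1)), yᵢ = Kᵢxᵢ:
  A: x = 0.267, y = 0.422
  B: x = 0.087, y = 0.130
  C: x = 0.259, y = 0.347
  D: x = 0.387, y = 0.101

x_A = 0.267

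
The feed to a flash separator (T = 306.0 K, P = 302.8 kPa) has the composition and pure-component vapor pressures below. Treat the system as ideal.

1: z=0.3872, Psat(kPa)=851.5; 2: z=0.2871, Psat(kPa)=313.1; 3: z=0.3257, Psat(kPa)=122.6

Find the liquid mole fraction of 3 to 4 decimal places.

Raoult's law: Kᵢ = Pᵢˢᵃᵗ/P = Pᵢˢᵃᵗ/302.8.
  K_1 = 851.5/302.8 = 2.812087, K_2 = 313.1/302.8 = 1.034016, K_3 = 122.6/302.8 = 0.404888
Material balance + equilibrium reduce to Σ zᵢ(Kᵢ−1)/(1+ψ(Kᵢ−1)) = 0.
g(0) = ΣzᵢKᵢ − 1 = 0.5176 and g(1) = 1 − Σzᵢ/Kᵢ = -0.2198, so a root lies in (0, 1).
Iterate (Newton) starting at ψ = 0.5:
  ψ = 0.5000: g = 0.10178, g' = -0.5841 → ψ = 0.6743
  ψ = 0.6743: g = 0.00161, g' = -0.5796 → ψ = 0.6770
Converged at ψ = 0.6770.
Compositions from xᵢ = zᵢ/(1+ψ(Kᵢ−1)), yᵢ = Kᵢxᵢ:
  1: x = 0.1739, y = 0.4890
  2: x = 0.2806, y = 0.2902
  3: x = 0.5455, y = 0.2209

x_3 = 0.5455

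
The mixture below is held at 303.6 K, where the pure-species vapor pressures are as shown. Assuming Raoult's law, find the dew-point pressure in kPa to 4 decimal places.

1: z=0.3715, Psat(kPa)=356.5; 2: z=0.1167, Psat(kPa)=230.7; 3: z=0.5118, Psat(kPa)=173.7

Pdew = 222.4998 kPa

At the dew point ψ → 1, so Σzᵢ/Kᵢ = 1 with Kᵢ = Pᵢˢᵃᵗ/P ⇒ 1/P = Σzᵢ/Pᵢˢᵃᵗ.
1/P = 0.3715/356.5 + 0.1167/230.7 + 0.5118/173.7 = 0.0044944 ⇒ P = 222.4998 kPa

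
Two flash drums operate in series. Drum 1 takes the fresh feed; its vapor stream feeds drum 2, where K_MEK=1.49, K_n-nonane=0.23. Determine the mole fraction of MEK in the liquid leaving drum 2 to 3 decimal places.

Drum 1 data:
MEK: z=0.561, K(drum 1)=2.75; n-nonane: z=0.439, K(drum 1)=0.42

x_MEK (drum 2) = 0.611

Drum 1:
Newton–Raphson from ψ₁ = 0.53:
  ψ₁ = 0.530: g = 0.1417, g' = -0.770 → ψ₁ = 0.714
  ψ₁ = 0.714: g = 0.0019, g' = -0.770 → ψ₁ = 0.716
Converged at ψ₁ = 0.716.
Drum-1 compositions:
  MEK: x = 0.249, y = 0.685
  n-nonane: x = 0.751, y = 0.315
Drum-2 feed = drum-1 vapor: z₂ = (0.6845, 0.3155).
Drum 2:
Let ψ₂ = V/F and solve Σ zᵢ(Kᵢ−1)/(1+ψ₂(Kᵢ−1)) = 0.
g(0) = ΣzᵢKᵢ − 1 = 0.093 and g(1) = 1 − Σzᵢ/Kᵢ = -0.831, so a root lies in (0, 1).
Newton iteration, ψ₂⁰ = 0.63:
  ψ₂ = 0.630: g = -0.2154, g' = -0.801 → ψ₂ = 0.361
  ψ₂ = 0.361: g = -0.0515, g' = -0.478 → ψ₂ = 0.253
  ψ₂ = 0.253: g = -0.0034, g' = -0.419 → ψ₂ = 0.245
Converged at ψ₂ = 0.245.
  MEK: x = 0.611, y = 0.911
  n-nonane: x = 0.389, y = 0.089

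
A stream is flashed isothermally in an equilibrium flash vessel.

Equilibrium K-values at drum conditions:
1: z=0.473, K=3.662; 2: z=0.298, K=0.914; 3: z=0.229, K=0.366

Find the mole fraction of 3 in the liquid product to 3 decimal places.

Let ψ = V/F and solve Σ zᵢ(Kᵢ−1)/(1+ψ(Kᵢ−1)) = 0.
Check two-phase: ΣzᵢKᵢ = 2.088 > 1 and Σzᵢ/Kᵢ = 1.081 > 1, so g(0) = 1.088 > 0 and g(1) = -0.081 < 0.
Iterate (Newton) starting at ψ = 0.39:
  ψ = 0.390: g = 0.3984, g' = -0.972 → ψ = 0.800
  ψ = 0.800: g = 0.0802, g' = -0.724 → ψ = 0.911
  ψ = 0.911: g = -0.0037, g' = -0.804 → ψ = 0.906
Converged at ψ = 0.906.
Compositions from xᵢ = zᵢ/(1+ψ(Kᵢ−1)), yᵢ = Kᵢxᵢ:
  1: x = 0.139, y = 0.508
  2: x = 0.323, y = 0.295
  3: x = 0.538, y = 0.197

x_3 = 0.538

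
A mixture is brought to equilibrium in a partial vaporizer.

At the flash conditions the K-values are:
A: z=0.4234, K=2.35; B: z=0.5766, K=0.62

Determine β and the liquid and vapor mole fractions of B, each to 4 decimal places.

Material balance + equilibrium reduce to Σ zᵢ(Kᵢ−1)/(1+β(Kᵢ−1)) = 0.
Check two-phase: ΣzᵢKᵢ = 1.3525 > 1 and Σzᵢ/Kᵢ = 1.1102 > 1, so g(0) = 0.3525 > 0 and g(1) = -0.1102 < 0.
Binary case is linear: z₁(K₁−1)(1+β(K₂−1)) + z₂(K₂−1)(1+β(K₁−1)) = 0
⇒ β = [z₁(K₁−1)+z₂(K₂−1)] / [−(K₁−1)(K₂−1)] = 0.35248/0.51300 = 0.6871
Compositions from xᵢ = zᵢ/(1+β(Kᵢ−1)), yᵢ = Kᵢxᵢ:
  A: x = 0.2197, y = 0.5162
  B: x = 0.7803, y = 0.4838

β = 0.6871, x_B = 0.7803, y_B = 0.4838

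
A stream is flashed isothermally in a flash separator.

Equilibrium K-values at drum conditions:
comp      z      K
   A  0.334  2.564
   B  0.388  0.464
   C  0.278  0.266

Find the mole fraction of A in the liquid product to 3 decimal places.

x_A = 0.284

Rachford–Rice: g(ψ) = Σ zᵢ(Kᵢ−1)/(1+ψ(Kᵢ−1)) = 0.
Feasibility: ΣzᵢKᵢ = 1.110, Σzᵢ/Kᵢ = 2.012 — both > 1, two phases present.
Newton iteration, ψ⁰ = 0.6:
  ψ = 0.600: g = -0.4017, g' = -0.938 → ψ = 0.172
  ψ = 0.172: g = -0.0507, g' = -0.839 → ψ = 0.111
  ψ = 0.111: g = 0.0016, g' = -0.896 → ψ = 0.113
Converged at ψ = 0.113.
Compositions from xᵢ = zᵢ/(1+ψ(Kᵢ−1)), yᵢ = Kᵢxᵢ:
  A: x = 0.284, y = 0.728
  B: x = 0.413, y = 0.192
  C: x = 0.303, y = 0.081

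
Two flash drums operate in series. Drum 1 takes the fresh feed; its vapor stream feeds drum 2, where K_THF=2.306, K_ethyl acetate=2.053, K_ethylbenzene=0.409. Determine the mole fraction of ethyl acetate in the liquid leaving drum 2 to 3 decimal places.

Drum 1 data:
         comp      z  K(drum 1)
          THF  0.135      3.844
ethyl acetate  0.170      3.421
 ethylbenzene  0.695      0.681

x_ethyl acetate (drum 2) = 0.189

Drum 1:
Let ψ₁ = V/F and solve Σ zᵢ(Kᵢ−1)/(1+ψ₁(Kᵢ−1)) = 0.
g(0) = ΣzᵢKᵢ − 1 = 0.574 and g(1) = 1 − Σzᵢ/Kᵢ = -0.105, so a root lies in (0, 1).
Iterate (Newton) starting at ψ₁ = 0.3:
  ψ₁ = 0.300: g = 0.2004, g' = -0.739 → ψ₁ = 0.571
  ψ₁ = 0.571: g = 0.0479, g' = -0.440 → ψ₁ = 0.680
  ψ₁ = 0.680: g = 0.0032, g' = -0.384 → ψ₁ = 0.689
Converged at ψ₁ = 0.689.
Drum-1 compositions:
  THF: x = 0.046, y = 0.175
  ethyl acetate: x = 0.064, y = 0.218
  ethylbenzene: x = 0.891, y = 0.607
Drum-2 feed = drum-1 vapor: z₂ = (0.1754, 0.2181, 0.6065).
Drum 2:
Iterate (Newton) starting at ψ₂ = 0.59:
  ψ₂ = 0.590: g = -0.2793, g' = -0.687 → ψ₂ = 0.183
  ψ₂ = 0.183: g = -0.0247, g' = -0.631 → ψ₂ = 0.144
  ψ₂ = 0.144: g = 0.0003, g' = -0.647 → ψ₂ = 0.145
Converged at ψ₂ = 0.145.
  THF: x = 0.148, y = 0.340
  ethyl acetate: x = 0.189, y = 0.389
  ethylbenzene: x = 0.663, y = 0.271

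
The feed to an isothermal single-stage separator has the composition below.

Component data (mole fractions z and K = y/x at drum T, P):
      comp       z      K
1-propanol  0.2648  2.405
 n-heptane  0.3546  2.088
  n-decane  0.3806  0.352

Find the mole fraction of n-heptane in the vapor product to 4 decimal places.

y_n-heptane = 0.4358

Material balance + equilibrium reduce to Σ zᵢ(Kᵢ−1)/(1+ψ(Kᵢ−1)) = 0.
Feasibility: ΣzᵢKᵢ = 1.5112, Σzᵢ/Kᵢ = 1.3612 — both > 1, two phases present.
Newton iteration, ψ⁰ = 0.64:
  ψ = 0.6400: g = 0.00195, g' = -0.7573 → ψ = 0.6426
Converged at ψ = 0.6426.
Compositions from xᵢ = zᵢ/(1+ψ(Kᵢ−1)), yᵢ = Kᵢxᵢ:
  1-propanol: x = 0.1392, y = 0.3347
  n-heptane: x = 0.2087, y = 0.4358
  n-decane: x = 0.6521, y = 0.2296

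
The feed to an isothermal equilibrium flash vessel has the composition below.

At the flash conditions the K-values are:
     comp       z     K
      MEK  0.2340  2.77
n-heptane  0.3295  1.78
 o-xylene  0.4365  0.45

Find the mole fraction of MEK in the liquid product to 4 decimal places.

Iterate (Newton) starting at β = 0.59:
  β = 0.5900: g = 0.02321, g' = -0.5588 → β = 0.6315
  β = 0.6315: g = -0.00008, g' = -0.5634 → β = 0.6314
Converged at β = 0.6314.
Compositions from xᵢ = zᵢ/(1+β(Kᵢ−1)), yᵢ = Kᵢxᵢ:
  MEK: x = 0.1105, y = 0.3061
  n-heptane: x = 0.2208, y = 0.3930
  o-xylene: x = 0.6687, y = 0.3009

x_MEK = 0.1105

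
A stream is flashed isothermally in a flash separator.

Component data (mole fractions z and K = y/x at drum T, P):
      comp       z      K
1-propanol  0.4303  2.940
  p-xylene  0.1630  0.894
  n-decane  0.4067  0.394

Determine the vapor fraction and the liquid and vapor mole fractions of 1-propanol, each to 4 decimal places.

Newton–Raphson from ψ = 0.5:
  ψ = 0.5000: g = 0.05190, g' = -0.7268 → ψ = 0.5714
  ψ = 0.5714: g = 0.00050, g' = -0.7158 → ψ = 0.5721
Converged at ψ = 0.5721.
Compositions from xᵢ = zᵢ/(1+ψ(Kᵢ−1)), yᵢ = Kᵢxᵢ:
  1-propanol: x = 0.2039, y = 0.5996
  p-xylene: x = 0.1735, y = 0.1551
  n-decane: x = 0.6225, y = 0.2453

ψ = 0.5721, x_1-propanol = 0.2039, y_1-propanol = 0.5996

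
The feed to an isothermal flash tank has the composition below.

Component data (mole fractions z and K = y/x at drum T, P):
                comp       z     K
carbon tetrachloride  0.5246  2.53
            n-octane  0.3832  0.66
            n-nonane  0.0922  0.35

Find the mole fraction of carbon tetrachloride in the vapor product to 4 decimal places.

y_carbon tetrachloride = 0.5547

Rachford–Rice: g(V/F) = Σ zᵢ(Kᵢ−1)/(1+V/F(Kᵢ−1)) = 0.
Feasibility: ΣzᵢKᵢ = 1.6124, Σzᵢ/Kᵢ = 1.0514 — both > 1, two phases present.
Iterate (Newton) starting at V/F = 0.69:
  V/F = 0.6900: g = 0.11156, g' = -0.4943 → V/F = 0.9157
  V/F = 0.9157: g = -0.00294, g' = -0.5442 → V/F = 0.9103
Converged at V/F = 0.9103.
Compositions from xᵢ = zᵢ/(1+V/F(Kᵢ−1)), yᵢ = Kᵢxᵢ:
  carbon tetrachloride: x = 0.2192, y = 0.5547
  n-octane: x = 0.5550, y = 0.3663
  n-nonane: x = 0.2258, y = 0.0790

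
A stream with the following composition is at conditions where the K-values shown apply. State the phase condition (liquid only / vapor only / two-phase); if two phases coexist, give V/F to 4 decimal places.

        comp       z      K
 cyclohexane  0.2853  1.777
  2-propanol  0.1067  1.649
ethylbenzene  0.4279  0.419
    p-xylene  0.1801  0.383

ΣzᵢKᵢ = 0.9312; Σzᵢ/Kᵢ = 1.7167.
Since ΣzᵢKᵢ < 1 the mixture is below its bubble point — single liquid phase.

liquid only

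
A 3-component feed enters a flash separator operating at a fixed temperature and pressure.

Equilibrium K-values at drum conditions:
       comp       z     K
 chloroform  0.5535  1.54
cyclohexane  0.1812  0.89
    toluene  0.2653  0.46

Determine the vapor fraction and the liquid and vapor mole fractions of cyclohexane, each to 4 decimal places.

Let ψ = V/F and solve Σ zᵢ(Kᵢ−1)/(1+ψ(Kᵢ−1)) = 0.
Feasibility: ΣzᵢKᵢ = 1.1357, Σzᵢ/Kᵢ = 1.1398 — both > 1, two phases present.
Newton–Raphson from ψ = 0.5:
  ψ = 0.5000: g = 0.01801, g' = -0.2477 → ψ = 0.5727
  ψ = 0.5727: g = -0.00038, g' = -0.2588 → ψ = 0.5712
Converged at ψ = 0.5712.
Compositions from xᵢ = zᵢ/(1+ψ(Kᵢ−1)), yᵢ = Kᵢxᵢ:
  chloroform: x = 0.4230, y = 0.6514
  cyclohexane: x = 0.1933, y = 0.1721
  toluene: x = 0.3836, y = 0.1765

ψ = 0.5712, x_cyclohexane = 0.1933, y_cyclohexane = 0.1721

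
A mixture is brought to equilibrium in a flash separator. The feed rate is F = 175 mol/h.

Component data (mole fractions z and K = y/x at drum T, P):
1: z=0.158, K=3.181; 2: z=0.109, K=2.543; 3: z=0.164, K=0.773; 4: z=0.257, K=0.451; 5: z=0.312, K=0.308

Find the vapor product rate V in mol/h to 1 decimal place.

V = 19.2 mol/h

Let β = V/F and solve Σ zᵢ(Kᵢ−1)/(1+β(Kᵢ−1)) = 0.
Check two-phase: ΣzᵢKᵢ = 1.119 > 1 and Σzᵢ/Kᵢ = 1.888 > 1, so g(0) = 0.119 > 0 and g(1) = -0.888 < 0.
Newton iteration, β⁰ = 0.5:
  β = 0.500: g = -0.3068, g' = -0.762 → β = 0.097
  β = 0.097: g = 0.0119, g' = -0.975 → β = 0.109
  β = 0.109: g = 0.0001, g' = -0.951 → β = 0.110
Converged at β = 0.110.
Then V = β·F = 0.1097·175 = 19.2 mol/h and L = F − V = 155.8 mol/h.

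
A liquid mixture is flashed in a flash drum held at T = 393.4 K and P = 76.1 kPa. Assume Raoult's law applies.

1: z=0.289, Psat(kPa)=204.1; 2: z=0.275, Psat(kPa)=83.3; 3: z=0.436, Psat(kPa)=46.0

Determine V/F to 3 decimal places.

V/F = 0.730

Raoult's law: Kᵢ = Pᵢˢᵃᵗ/P = Pᵢˢᵃᵗ/76.1.
  K_1 = 204.1/76.1 = 2.68200, K_2 = 83.3/76.1 = 1.09461, K_3 = 46.0/76.1 = 0.60447
Iterate (Newton) starting at V/F = 0.5:
  V/F = 0.500: g = 0.0739, g' = -0.349 → V/F = 0.712
  V/F = 0.712: g = 0.0057, g' = -0.304 → V/F = 0.730
Converged at V/F = 0.730.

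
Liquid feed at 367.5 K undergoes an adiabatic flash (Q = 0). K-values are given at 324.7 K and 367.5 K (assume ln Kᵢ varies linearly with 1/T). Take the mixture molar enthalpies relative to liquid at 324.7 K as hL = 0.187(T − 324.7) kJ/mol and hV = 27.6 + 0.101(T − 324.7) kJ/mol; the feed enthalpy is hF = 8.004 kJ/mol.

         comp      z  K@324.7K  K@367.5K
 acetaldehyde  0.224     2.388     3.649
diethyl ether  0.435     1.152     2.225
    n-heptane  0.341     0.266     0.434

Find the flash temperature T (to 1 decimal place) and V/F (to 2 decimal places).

T = 326.7 K, V/F = 0.28

Adiabatic flash: solve Rachford–Rice at each trial T, then check hF = ψ·hV(T) + (1−ψ)·hL(T).
  T = 324.7 K: K = (2.388, 1.152, 0.266), RR gives ψ = 0.227, H_out = 6.265 kJ/mol
  T = 367.5 K: K = (3.649, 2.225, 0.434), RR gives ψ = 0.947, H_out = 30.650 kJ/mol
  T = 346.1 K: K = (2.991, 1.634, 0.345), RR gives ψ = 0.651, H_out = 20.771 kJ/mol
  T = 335.4 K: K = (2.682, 1.380, 0.304), RR gives ψ = 0.467, H_out = 14.451 kJ/mol
  T = 330.0 K: K = (2.532, 1.261, 0.285), RR gives ψ = 0.354, H_out = 10.595 kJ/mol
  T = 327.4 K: K = (2.461, 1.207, 0.275), RR gives ψ = 0.294, H_out = 8.540 kJ/mol
  T = 326.0 K: K = (2.423, 1.178, 0.270), RR gives ψ = 0.260, H_out = 7.379 kJ/mol
  T = 326.7 K: K = (2.442, 1.193, 0.273), RR gives ψ = 0.277, H_out = 7.964 kJ/mol
Linear interpolation between T = 326.7 (H_out = 7.964) and T = 327.4 (H_out = 8.540) on hF = 8.004 gives T ≈ 326.7 K, at which ψ = 0.28.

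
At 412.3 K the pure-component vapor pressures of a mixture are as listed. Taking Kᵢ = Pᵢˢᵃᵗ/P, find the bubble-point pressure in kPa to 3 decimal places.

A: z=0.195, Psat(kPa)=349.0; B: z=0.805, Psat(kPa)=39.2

At the bubble point ψ → 0, so ΣzᵢKᵢ = 1 with Kᵢ = Pᵢˢᵃᵗ/P ⇒ P = ΣzᵢPᵢˢᵃᵗ.
P = 0.195·349.0 + 0.805·39.2 = 99.611 kPa

Pbub = 99.611 kPa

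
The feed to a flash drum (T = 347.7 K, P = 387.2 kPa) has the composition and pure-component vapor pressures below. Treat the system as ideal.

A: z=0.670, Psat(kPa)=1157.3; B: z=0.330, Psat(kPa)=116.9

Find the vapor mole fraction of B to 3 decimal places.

Raoult's law: Kᵢ = Pᵢˢᵃᵗ/P = Pᵢˢᵃᵗ/387.2.
  K_A = 1157.3/387.2 = 2.98889, K_B = 116.9/387.2 = 0.30191
Material balance + equilibrium reduce to Σ zᵢ(Kᵢ−1)/(1+V/F(Kᵢ−1)) = 0.
g(0) = ΣzᵢKᵢ − 1 = 1.102 and g(1) = 1 − Σzᵢ/Kᵢ = -0.317, so a root lies in (0, 1).
Binary case is linear: z₁(K₁−1)(1+V/F(K₂−1)) + z₂(K₂−1)(1+V/F(K₁−1)) = 0
⇒ V/F = [z₁(K₁−1)+z₂(K₂−1)] / [−(K₁−1)(K₂−1)] = 1.1022/1.3884 = 0.794
Compositions from xᵢ = zᵢ/(1+V/F(Kᵢ−1)), yᵢ = Kᵢxᵢ:
  A: x = 0.260, y = 0.777
  B: x = 0.740, y = 0.223

y_B = 0.223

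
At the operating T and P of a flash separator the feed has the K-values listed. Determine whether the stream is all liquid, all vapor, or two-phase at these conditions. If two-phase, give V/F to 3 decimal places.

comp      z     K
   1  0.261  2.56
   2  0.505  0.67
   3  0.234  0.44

two-phase, V/F = 0.171

ΣzᵢKᵢ = 1.109; Σzᵢ/Kᵢ = 1.388.
Both exceed 1, so a two-phase solution exists.
Let ψ = V/F and solve Σ zᵢ(Kᵢ−1)/(1+ψ(Kᵢ−1)) = 0.
Iterate (Newton) starting at ψ = 0.53:
  ψ = 0.530: g = -0.1654, g' = -0.420 → ψ = 0.136
  ψ = 0.136: g = 0.0198, g' = -0.579 → ψ = 0.170
  ψ = 0.170: g = 0.0005, g' = -0.548 → ψ = 0.171
Converged at ψ = 0.171.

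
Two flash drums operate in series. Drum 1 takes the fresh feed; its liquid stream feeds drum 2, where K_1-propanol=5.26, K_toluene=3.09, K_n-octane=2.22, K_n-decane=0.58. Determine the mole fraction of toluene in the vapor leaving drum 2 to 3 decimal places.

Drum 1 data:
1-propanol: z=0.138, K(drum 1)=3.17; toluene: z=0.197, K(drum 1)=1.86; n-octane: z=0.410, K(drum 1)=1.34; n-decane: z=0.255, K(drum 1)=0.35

Drum 1:
Rachford–Rice: g(ψ₁) = Σ zᵢ(Kᵢ−1)/(1+ψ₁(Kᵢ−1)) = 0.
Feasibility: ΣzᵢKᵢ = 1.443, Σzᵢ/Kᵢ = 1.184 — both > 1, two phases present.
Newton iteration, ψ₁⁰ = 0.6:
  ψ₁ = 0.600: g = 0.0859, g' = -0.508 → ψ₁ = 0.769
  ψ₁ = 0.769: g = -0.0067, g' = -0.605 → ψ₁ = 0.758
Converged at ψ₁ = 0.758.
Drum-1 compositions:
  1-propanol: x = 0.052, y = 0.165
  toluene: x = 0.119, y = 0.222
  n-octane: x = 0.326, y = 0.437
  n-decane: x = 0.503, y = 0.176
Drum-2 feed = drum-1 liquid: z₂ = (0.0522, 0.1193, 0.3260, 0.5025).
Drum 2:
Material balance + equilibrium reduce to Σ zᵢ(Kᵢ−1)/(1+ψ₂(Kᵢ−1)) = 0.
g(0) = ΣzᵢKᵢ − 1 = 0.658 and g(1) = 1 − Σzᵢ/Kᵢ = -0.062, so a root lies in (0, 1).
Iterate (Newton) starting at ψ₂ = 0.49:
  ψ₂ = 0.490: g = 0.1783, g' = -0.557 → ψ₂ = 0.810
  ψ₂ = 0.810: g = 0.0226, g' = -0.446 → ψ₂ = 0.861
Converged at ψ₂ = 0.861.
  1-propanol: x = 0.011, y = 0.059
  toluene: x = 0.043, y = 0.132
  n-octane: x = 0.159, y = 0.353
  n-decane: x = 0.787, y = 0.457

y_toluene (drum 2) = 0.132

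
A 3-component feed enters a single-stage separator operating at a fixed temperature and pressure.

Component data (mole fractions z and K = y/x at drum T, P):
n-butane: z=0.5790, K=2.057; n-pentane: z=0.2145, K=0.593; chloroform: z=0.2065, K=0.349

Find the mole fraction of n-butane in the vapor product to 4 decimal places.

Material balance + equilibrium reduce to Σ zᵢ(Kᵢ−1)/(1+ψ(Kᵢ−1)) = 0.
Feasibility: ΣzᵢKᵢ = 1.3903, Σzᵢ/Kᵢ = 1.2349 — both > 1, two phases present.
Iterate (Newton) starting at ψ = 0.52:
  ψ = 0.5200: g = 0.08097, g' = -0.5266 → ψ = 0.6738
  ψ = 0.6738: g = -0.00231, g' = -0.5658 → ψ = 0.6697
Converged at ψ = 0.6697.
Compositions from xᵢ = zᵢ/(1+ψ(Kᵢ−1)), yᵢ = Kᵢxᵢ:
  n-butane: x = 0.3390, y = 0.6974
  n-pentane: x = 0.2949, y = 0.1749
  chloroform: x = 0.3661, y = 0.1278

y_n-butane = 0.6974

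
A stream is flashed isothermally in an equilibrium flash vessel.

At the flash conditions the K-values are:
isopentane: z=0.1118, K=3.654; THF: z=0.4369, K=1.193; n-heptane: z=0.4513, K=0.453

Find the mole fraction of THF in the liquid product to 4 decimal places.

Material balance + equilibrium reduce to Σ zᵢ(Kᵢ−1)/(1+β(Kᵢ−1)) = 0.
Check two-phase: ΣzᵢKᵢ = 1.1342 > 1 and Σzᵢ/Kᵢ = 1.3931 > 1, so g(0) = 0.1342 > 0 and g(1) = -0.3931 < 0.
Iterate (Newton) starting at β = 0.65:
  β = 0.6500: g = -0.19925, g' = -0.4440 → β = 0.2013
  β = 0.2013: g = -0.00282, g' = -0.5202 → β = 0.1958
  β = 0.1958: g = 0.00001, g' = -0.5254 → β = 0.1959
Converged at β = 0.1959.
Compositions from xᵢ = zᵢ/(1+β(Kᵢ−1)), yᵢ = Kᵢxᵢ:
  isopentane: x = 0.0736, y = 0.2688
  THF: x = 0.4210, y = 0.5022
  n-heptane: x = 0.5055, y = 0.2290

x_THF = 0.4210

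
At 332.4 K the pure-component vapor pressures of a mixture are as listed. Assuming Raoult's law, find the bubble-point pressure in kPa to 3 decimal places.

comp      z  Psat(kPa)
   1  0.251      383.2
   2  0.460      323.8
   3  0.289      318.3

At the bubble point ψ → 0, so ΣzᵢKᵢ = 1 with Kᵢ = Pᵢˢᵃᵗ/P ⇒ P = ΣzᵢPᵢˢᵃᵗ.
P = 0.251·383.2 + 0.460·323.8 + 0.289·318.3 = 337.120 kPa

Pbub = 337.120 kPa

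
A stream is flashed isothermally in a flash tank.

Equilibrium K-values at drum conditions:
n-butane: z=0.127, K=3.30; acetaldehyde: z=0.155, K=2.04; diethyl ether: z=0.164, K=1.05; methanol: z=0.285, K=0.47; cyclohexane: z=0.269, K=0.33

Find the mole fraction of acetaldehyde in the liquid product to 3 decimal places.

x_acetaldehyde = 0.134

Let ψ = V/F and solve Σ zᵢ(Kᵢ−1)/(1+ψ(Kᵢ−1)) = 0.
Check two-phase: ΣzᵢKᵢ = 1.130 > 1 and Σzᵢ/Kᵢ = 1.692 > 1, so g(0) = 0.130 > 0 and g(1) = -0.692 < 0.
Newton iteration, ψ⁰ = 0.62:
  ψ = 0.620: g = -0.3069, g' = -0.707 → ψ = 0.186
  ψ = 0.186: g = -0.0258, g' = -0.704 → ψ = 0.150
Converged at ψ = 0.150.
Compositions from xᵢ = zᵢ/(1+ψ(Kᵢ−1)), yᵢ = Kᵢxᵢ:
  n-butane: x = 0.094, y = 0.311
  acetaldehyde: x = 0.134, y = 0.273
  diethyl ether: x = 0.163, y = 0.171
  methanol: x = 0.310, y = 0.146
  cyclohexane: x = 0.299, y = 0.099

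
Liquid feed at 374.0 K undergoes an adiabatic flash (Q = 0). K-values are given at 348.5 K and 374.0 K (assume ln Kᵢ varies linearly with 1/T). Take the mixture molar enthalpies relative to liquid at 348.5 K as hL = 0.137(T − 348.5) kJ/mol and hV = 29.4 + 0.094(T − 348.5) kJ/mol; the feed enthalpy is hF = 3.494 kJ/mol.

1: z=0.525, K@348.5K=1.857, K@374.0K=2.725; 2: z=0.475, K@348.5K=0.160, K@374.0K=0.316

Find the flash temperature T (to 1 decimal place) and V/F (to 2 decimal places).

T = 350.3 K, V/F = 0.11

Adiabatic flash: solve Rachford–Rice at each trial T, then check hF = ψ·hV(T) + (1−ψ)·hL(T).
  T = 348.5 K: K = (1.857, 0.160), RR gives ψ = 0.071, H_out = 2.080 kJ/mol
  T = 374.0 K: K = (2.725, 0.316), RR gives ψ = 0.492, H_out = 17.424 kJ/mol
  T = 361.2 K: K = (2.263, 0.227), RR gives ψ = 0.303, H_out = 10.493 kJ/mol
  T = 354.9 K: K = (2.055, 0.192), RR gives ψ = 0.199, H_out = 6.680 kJ/mol
  T = 351.7 K: K = (1.955, 0.175), RR gives ψ = 0.139, H_out = 4.503 kJ/mol
  T = 350.1 K: K = (1.905, 0.167), RR gives ψ = 0.106, H_out = 3.327 kJ/mol
Linear interpolation between T = 350.1 (H_out = 3.327) and T = 351.7 (H_out = 4.503) on hF = 3.494 gives T ≈ 350.3 K, at which ψ = 0.11.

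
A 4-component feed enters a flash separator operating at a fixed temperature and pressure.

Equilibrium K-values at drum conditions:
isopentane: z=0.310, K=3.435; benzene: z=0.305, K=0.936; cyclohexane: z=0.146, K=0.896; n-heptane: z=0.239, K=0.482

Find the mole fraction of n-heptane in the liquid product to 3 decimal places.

Material balance + equilibrium reduce to Σ zᵢ(Kᵢ−1)/(1+ψ(Kᵢ−1)) = 0.
g(0) = ΣzᵢKᵢ − 1 = 0.596 and g(1) = 1 − Σzᵢ/Kᵢ = -0.075, so a root lies in (0, 1).
Iterate (Newton) starting at ψ = 0.31:
  ψ = 0.310: g = 0.2471, g' = -0.691 → ψ = 0.668
  ψ = 0.668: g = 0.0615, g' = -0.420 → ψ = 0.814
  ψ = 0.814: g = 0.0018, g' = -0.402 → ψ = 0.819
Converged at ψ = 0.819.
Compositions from xᵢ = zᵢ/(1+ψ(Kᵢ−1)), yᵢ = Kᵢxᵢ:
  isopentane: x = 0.104, y = 0.356
  benzene: x = 0.322, y = 0.301
  cyclohexane: x = 0.160, y = 0.143
  n-heptane: x = 0.415, y = 0.200

x_n-heptane = 0.415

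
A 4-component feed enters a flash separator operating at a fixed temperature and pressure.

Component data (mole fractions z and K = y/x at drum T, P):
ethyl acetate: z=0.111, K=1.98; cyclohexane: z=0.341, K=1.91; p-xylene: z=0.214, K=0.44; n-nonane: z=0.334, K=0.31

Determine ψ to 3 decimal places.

ψ = 0.115

Material balance + equilibrium reduce to Σ zᵢ(Kᵢ−1)/(1+ψ(Kᵢ−1)) = 0.
Feasibility: ΣzᵢKᵢ = 1.069, Σzᵢ/Kᵢ = 1.798 — both > 1, two phases present.
Iterate (Newton) starting at ψ = 0.5:
  ψ = 0.500: g = -0.2320, g' = -0.682 → ψ = 0.160
  ψ = 0.160: g = -0.0255, g' = -0.577 → ψ = 0.115
Converged at ψ = 0.115.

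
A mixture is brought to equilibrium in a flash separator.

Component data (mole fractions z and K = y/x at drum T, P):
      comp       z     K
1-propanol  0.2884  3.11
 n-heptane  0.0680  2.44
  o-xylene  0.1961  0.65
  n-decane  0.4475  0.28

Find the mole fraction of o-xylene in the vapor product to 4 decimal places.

Material balance + equilibrium reduce to Σ zᵢ(Kᵢ−1)/(1+V/F(Kᵢ−1)) = 0.
g(0) = ΣzᵢKᵢ − 1 = 0.3156 and g(1) = 1 − Σzᵢ/Kᵢ = -1.0205, so a root lies in (0, 1).
Iterate (Newton) starting at V/F = 0.5:
  V/F = 0.5000: g = -0.23358, g' = -0.9534 → V/F = 0.2550
  V/F = 0.2550: g = -0.00275, g' = -0.9952 → V/F = 0.2522
Converged at V/F = 0.2522.
Compositions from xᵢ = zᵢ/(1+V/F(Kᵢ−1)), yᵢ = Kᵢxᵢ:
  1-propanol: x = 0.1882, y = 0.5854
  n-heptane: x = 0.0499, y = 0.1217
  o-xylene: x = 0.2151, y = 0.1398
  n-decane: x = 0.5468, y = 0.1531

y_o-xylene = 0.1398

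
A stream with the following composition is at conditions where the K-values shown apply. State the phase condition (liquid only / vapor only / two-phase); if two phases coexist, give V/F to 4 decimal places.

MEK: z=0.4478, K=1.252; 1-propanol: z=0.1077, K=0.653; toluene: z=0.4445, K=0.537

ΣzᵢKᵢ = 0.8697; Σzᵢ/Kᵢ = 1.3503.
Since ΣzᵢKᵢ < 1 the mixture is below its bubble point — single liquid phase.

liquid only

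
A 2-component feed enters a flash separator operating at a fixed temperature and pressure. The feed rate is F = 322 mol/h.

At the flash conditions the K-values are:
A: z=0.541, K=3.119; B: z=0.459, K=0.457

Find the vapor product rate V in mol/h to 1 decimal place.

Rachford–Rice: g(β) = Σ zᵢ(Kᵢ−1)/(1+β(Kᵢ−1)) = 0.
Feasibility: ΣzᵢKᵢ = 1.897, Σzᵢ/Kᵢ = 1.178 — both > 1, two phases present.
Binary case is linear: z₁(K₁−1)(1+β(K₂−1)) + z₂(K₂−1)(1+β(K₁−1)) = 0
⇒ β = [z₁(K₁−1)+z₂(K₂−1)] / [−(K₁−1)(K₂−1)] = 0.8971/1.1506 = 0.780
Then V = β·F = 0.7797·322 = 251.1 mol/h and L = F − V = 70.9 mol/h.

V = 251.1 mol/h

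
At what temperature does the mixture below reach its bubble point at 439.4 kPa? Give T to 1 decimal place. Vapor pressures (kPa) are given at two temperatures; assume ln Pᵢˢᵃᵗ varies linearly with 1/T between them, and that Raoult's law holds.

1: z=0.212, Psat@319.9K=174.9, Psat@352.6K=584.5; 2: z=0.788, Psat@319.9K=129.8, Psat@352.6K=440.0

T = 350.6 K

Bubble-point temperature: ΣzᵢPᵢˢᵃᵗ(T) = P. Interpolate ln Pᵢˢᵃᵗ = aᵢ + bᵢ/T.
  T = 319.9 K: ΣzᵢPᵢˢᵃᵗ = 139.36 kPa
  T = 352.6 K: ΣzᵢPᵢˢᵃᵗ = 470.63 kPa
  T = 336.2 K: ΣzᵢPᵢˢᵃᵗ = 263.30 kPa
  T = 344.4 K: ΣzᵢPᵢˢᵃᵗ = 354.46 kPa
  T = 348.5 K: ΣzᵢPᵢˢᵃᵗ = 409.12 kPa
  T = 350.6 K: ΣzᵢPᵢˢᵃᵗ = 439.73 kPa
Interpolating between 348.5 K and 350.6 K gives T ≈ 350.6 K.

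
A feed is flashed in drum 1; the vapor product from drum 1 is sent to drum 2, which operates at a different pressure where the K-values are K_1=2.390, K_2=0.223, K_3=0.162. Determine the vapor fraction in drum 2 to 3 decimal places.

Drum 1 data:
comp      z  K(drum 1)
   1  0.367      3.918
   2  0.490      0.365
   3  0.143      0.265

Drum 1:
Rachford–Rice: g(ψ₁) = Σ zᵢ(Kᵢ−1)/(1+ψ₁(Kᵢ−1)) = 0.
g(0) = ΣzᵢKᵢ − 1 = 0.655 and g(1) = 1 − Σzᵢ/Kᵢ = -0.976, so a root lies in (0, 1).
Newton iteration, ψ₁⁰ = 0.5:
  ψ₁ = 0.500: g = -0.1866, g' = -1.134 → ψ₁ = 0.335
  ψ₁ = 0.335: g = 0.0063, g' = -1.253 → ψ₁ = 0.340
  ψ₁ = 0.340: g = 0.0000, g' = -1.245 → ψ₁ = 0.341
Converged at ψ₁ = 0.341.
Drum-1 compositions:
  1: x = 0.184, y = 0.721
  2: x = 0.625, y = 0.228
  3: x = 0.191, y = 0.051
Drum-2 feed = drum-1 vapor: z₂ = (0.7213, 0.2282, 0.0505).
Drum 2:
Rachford–Rice: g(ψ₂) = Σ zᵢ(Kᵢ−1)/(1+ψ₂(Kᵢ−1)) = 0.
g(0) = ΣzᵢKᵢ − 1 = 0.783 and g(1) = 1 − Σzᵢ/Kᵢ = -0.637, so a root lies in (0, 1).
Iterate (Newton) starting at ψ₂ = 0.5:
  ψ₂ = 0.500: g = 0.2286, g' = -0.959 → ψ₂ = 0.739
  ψ₂ = 0.739: g = -0.0324, g' = -1.342 → ψ₂ = 0.714
Converged at ψ₂ = 0.714.
  1: x = 0.362, y = 0.865
  2: x = 0.512, y = 0.114
  3: x = 0.126, y = 0.020

V/F (drum 2) = 0.714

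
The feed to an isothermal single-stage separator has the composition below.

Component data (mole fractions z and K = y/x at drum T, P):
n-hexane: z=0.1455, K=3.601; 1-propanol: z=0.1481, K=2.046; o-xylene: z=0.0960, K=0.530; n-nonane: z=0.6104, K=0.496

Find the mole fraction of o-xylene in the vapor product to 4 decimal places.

y_o-xylene = 0.0556

Material balance + equilibrium reduce to Σ zᵢ(Kᵢ−1)/(1+V/F(Kᵢ−1)) = 0.
g(0) = ΣzᵢKᵢ − 1 = 0.1806 and g(1) = 1 − Σzᵢ/Kᵢ = -0.5246, so a root lies in (0, 1).
Newton–Raphson from V/F = 0.5:
  V/F = 0.5000: g = -0.20404, g' = -0.5692 → V/F = 0.1415
  V/F = 0.1415: g = 0.03195, g' = -0.8530 → V/F = 0.1790
  V/F = 0.1790: g = 0.00130, g' = -0.7859 → V/F = 0.1806
Converged at V/F = 0.1806.
Compositions from xᵢ = zᵢ/(1+V/F(Kᵢ−1)), yᵢ = Kᵢxᵢ:
  n-hexane: x = 0.0990, y = 0.3565
  1-propanol: x = 0.1246, y = 0.2549
  o-xylene: x = 0.1049, y = 0.0556
  n-nonane: x = 0.6715, y = 0.3331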